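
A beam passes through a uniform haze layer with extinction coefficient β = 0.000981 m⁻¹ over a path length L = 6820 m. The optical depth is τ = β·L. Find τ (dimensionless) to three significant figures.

6.69

τ = β·L = 0.000981 × 6820 = 6.6904.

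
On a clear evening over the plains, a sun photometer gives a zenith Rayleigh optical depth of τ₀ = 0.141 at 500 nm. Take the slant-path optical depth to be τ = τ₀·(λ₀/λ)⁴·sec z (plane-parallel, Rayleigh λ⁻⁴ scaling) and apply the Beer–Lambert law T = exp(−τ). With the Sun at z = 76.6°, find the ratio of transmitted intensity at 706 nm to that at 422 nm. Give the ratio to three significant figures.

2.85

Airmass: sec 76.6° = 4.3150.
τ(706 nm) = 0.141 × (500/706)⁴ × 4.3150 = 0.141 × 0.2516 × 4.3150 = 0.1531.
τ(422 nm) = 0.141 × (500/422)⁴ × 4.3150 = 0.141 × 1.9707 × 4.3150 = 1.1990.
T(706)/T(422) = exp(τ_B − τ_A) = exp(1.0460) = 2.8462.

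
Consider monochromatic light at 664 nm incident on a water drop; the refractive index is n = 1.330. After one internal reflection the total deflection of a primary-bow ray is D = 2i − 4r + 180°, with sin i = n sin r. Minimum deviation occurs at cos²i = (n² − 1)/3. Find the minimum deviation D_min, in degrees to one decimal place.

cos²i = (1.76890 − 1)/3 = 0.25630; i = arccos(0.50626) = 59.585°.
sin r = sin 59.585°/1.330 = 0.64841; r = 40.422°.
D_min = 2·59.585° − 4·40.422° + 180° = 137.484°.

137.5°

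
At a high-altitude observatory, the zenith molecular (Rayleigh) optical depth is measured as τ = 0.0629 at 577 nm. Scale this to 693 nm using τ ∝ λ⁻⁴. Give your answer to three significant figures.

0.0302

τ(693 nm) = τ(577 nm) × (577/693)⁴ = 0.0629 × (0.8326)⁴ = 0.0629 × 0.4806 = 0.0302.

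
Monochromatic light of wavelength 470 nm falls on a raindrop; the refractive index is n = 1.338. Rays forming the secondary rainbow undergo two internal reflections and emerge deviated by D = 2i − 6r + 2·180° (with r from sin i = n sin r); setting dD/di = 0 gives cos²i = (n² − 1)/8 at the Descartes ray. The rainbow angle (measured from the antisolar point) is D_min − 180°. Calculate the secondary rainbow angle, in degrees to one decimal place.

cos²i = (1.79024 − 1)/8 = 0.09878; i = arccos(0.31429) = 71.682°.
sin r = sin 71.682°/1.338 = 0.70951; r = 45.195°.
D_min = 2·71.682° − 6·45.195° + 360° = 232.193°.
Rainbow angle = D_min − 180° = 52.193°.

52.2°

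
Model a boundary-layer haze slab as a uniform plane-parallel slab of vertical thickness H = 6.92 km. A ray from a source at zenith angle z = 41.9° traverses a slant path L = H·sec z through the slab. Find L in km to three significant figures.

9.30 km

sec z = 1/cos 41.9° = 1.3435.
L = 6.92 × 1.3435 = 9.297 km.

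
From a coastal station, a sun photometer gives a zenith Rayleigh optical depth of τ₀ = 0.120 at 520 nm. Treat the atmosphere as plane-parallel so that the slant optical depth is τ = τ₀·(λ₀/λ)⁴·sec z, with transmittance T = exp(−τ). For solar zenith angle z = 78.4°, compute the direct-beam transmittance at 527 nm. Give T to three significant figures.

sec 78.4° = 4.9732.
τ = 0.120 × (520/527)⁴ × 4.9732 = 0.120 × 0.9479 × 4.9732 = 0.5657.
T = exp(−0.5657) = 0.5680.

0.568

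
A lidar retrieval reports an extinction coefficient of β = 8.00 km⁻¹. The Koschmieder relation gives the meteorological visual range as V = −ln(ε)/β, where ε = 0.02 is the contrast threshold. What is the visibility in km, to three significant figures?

V = −ln(0.02) / 8.00 = 3.912 / 8.00 = 0.4890 km.

0.489 km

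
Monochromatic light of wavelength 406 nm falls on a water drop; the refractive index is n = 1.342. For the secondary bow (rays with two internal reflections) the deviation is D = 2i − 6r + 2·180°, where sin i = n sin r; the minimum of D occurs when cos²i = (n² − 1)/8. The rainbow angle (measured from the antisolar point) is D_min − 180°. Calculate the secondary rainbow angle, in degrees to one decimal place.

53.2°

cos²i = (1.80096 − 1)/8 = 0.10012; i = arccos(0.31642) = 71.554°.
sin r = sin 71.554°/1.342 = 0.70687; r = 44.981°.
D_min = 2·71.554° − 6·44.981° + 360° = 233.222°.
Rainbow angle = D_min − 180° = 53.222°.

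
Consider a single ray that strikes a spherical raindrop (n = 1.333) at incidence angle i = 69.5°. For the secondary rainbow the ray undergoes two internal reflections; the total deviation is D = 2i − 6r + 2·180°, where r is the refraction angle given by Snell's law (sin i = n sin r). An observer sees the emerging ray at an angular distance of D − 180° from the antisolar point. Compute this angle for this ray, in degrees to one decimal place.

sin r = sin 69.5° / 1.333 = 0.9367/1.333 = 0.7027; r = 44.64°.
D = 2·69.5° − 6·44.64° + 2·180° = 139.00° − 267.85° + 360° = 231.15°.
Angle from antisolar point = D − 180° = 51.15°.

51.1°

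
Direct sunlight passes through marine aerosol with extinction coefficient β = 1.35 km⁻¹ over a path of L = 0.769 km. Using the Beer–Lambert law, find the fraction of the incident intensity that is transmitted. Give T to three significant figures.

0.354

τ = β·L = 1.35 × 0.769 = 1.0382.
T = exp(−1.0382) = 0.3541.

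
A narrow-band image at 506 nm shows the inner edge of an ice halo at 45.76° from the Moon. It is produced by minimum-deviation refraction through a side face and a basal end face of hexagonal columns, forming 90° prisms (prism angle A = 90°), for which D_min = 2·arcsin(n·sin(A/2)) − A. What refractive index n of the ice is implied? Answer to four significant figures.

1.310

Rearranging: n = sin((D_min + A)/2) / sin(A/2).
(D_min + A)/2 = (45.76° + 90°)/2 = 67.880°.
n = sin 67.880° / sin 45° = 0.9264 / 0.7071 = 1.3101.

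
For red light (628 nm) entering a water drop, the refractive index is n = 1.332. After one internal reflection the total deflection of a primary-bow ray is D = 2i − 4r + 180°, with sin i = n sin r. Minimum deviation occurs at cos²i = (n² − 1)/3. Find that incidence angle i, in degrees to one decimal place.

59.5°

cos²i = (1.332² − 1)/3 = (1.77422 − 1)/3 = 0.25807.
cos i = 0.50801, so i = 59.469°.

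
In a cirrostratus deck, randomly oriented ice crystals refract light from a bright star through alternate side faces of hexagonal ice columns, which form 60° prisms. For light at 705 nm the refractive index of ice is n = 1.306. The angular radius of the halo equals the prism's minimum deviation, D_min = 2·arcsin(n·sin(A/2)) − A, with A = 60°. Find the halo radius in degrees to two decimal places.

n·sin(A/2) = 1.306 × sin 30° = 1.306 × 0.5000 = 0.6530.
D_min = 2·arcsin(0.6530) − 60° = 2 × 40.768° − 60° = 21.536°.

21.54°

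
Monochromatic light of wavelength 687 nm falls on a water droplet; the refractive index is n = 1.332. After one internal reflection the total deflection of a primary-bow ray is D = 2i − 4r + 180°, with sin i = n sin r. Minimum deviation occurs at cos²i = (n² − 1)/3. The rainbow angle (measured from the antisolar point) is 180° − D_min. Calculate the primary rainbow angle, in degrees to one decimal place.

cos²i = (1.77422 − 1)/3 = 0.25807; i = arccos(0.50801) = 59.469°.
sin r = sin 59.469°/1.332 = 0.64666; r = 40.290°.
D_min = 2·59.469° − 4·40.290° + 180° = 137.776°.
Rainbow angle = 180° − D_min = 42.224°.

42.2°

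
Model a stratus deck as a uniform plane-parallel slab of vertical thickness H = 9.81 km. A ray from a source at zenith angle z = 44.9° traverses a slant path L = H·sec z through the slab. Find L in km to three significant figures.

sec z = 1/cos 44.9° = 1.4118.
L = 9.81 × 1.4118 = 13.849 km.

13.8 km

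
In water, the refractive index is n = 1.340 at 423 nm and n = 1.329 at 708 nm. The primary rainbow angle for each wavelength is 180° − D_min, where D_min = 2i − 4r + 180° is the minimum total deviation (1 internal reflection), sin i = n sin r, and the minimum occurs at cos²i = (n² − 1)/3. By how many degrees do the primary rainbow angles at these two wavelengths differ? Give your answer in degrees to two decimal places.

At 423 nm (n = 1.340): cos²i = 0.26520 → i = 59.004°, r = 39.770°, D_min = 138.929°, rainbow angle = 41.071°.
At 708 nm (n = 1.329): cos²i = 0.25541 → i = 59.643°, r = 40.487°, D_min = 137.337°, rainbow angle = 42.663°.
Angular width = |41.071° − 42.663°| = 1.592°.

1.59°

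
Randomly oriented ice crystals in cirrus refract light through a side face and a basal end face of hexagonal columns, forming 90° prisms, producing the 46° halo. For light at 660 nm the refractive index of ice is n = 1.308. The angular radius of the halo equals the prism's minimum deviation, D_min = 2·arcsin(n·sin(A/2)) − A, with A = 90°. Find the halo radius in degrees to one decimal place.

45.3°

n·sin(A/2) = 1.308 × sin 45° = 1.308 × 0.7071 = 0.9249.
D_min = 2·arcsin(0.9249) − 90° = 2 × 67.653° − 90° = 45.305°.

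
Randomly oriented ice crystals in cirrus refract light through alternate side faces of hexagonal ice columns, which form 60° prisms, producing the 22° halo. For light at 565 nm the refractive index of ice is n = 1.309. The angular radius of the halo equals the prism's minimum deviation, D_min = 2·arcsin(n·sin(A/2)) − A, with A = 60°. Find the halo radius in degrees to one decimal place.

21.8°

n·sin(A/2) = 1.309 × sin 30° = 1.309 × 0.5000 = 0.6545.
D_min = 2·arcsin(0.6545) − 60° = 2 × 40.882° − 60° = 21.763°.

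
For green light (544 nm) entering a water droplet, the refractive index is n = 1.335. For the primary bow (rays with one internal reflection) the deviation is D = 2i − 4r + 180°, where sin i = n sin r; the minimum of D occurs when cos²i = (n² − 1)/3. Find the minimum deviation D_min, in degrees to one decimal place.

138.2°

cos²i = (1.78222 − 1)/3 = 0.26074; i = arccos(0.51063) = 59.294°.
sin r = sin 59.294°/1.335 = 0.64405; r = 40.094°.
D_min = 2·59.294° − 4·40.094° + 180° = 138.212°.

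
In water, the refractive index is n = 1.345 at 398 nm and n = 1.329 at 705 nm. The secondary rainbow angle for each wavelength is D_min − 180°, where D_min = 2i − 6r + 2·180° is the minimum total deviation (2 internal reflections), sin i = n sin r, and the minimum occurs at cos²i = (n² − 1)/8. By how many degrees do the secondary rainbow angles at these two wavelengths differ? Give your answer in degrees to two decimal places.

4.15°

At 398 nm (n = 1.345): cos²i = 0.10113 → i = 71.458°, r = 44.821°, D_min = 233.987°, rainbow angle = 53.987°.
At 705 nm (n = 1.329): cos²i = 0.09578 → i = 71.972°, r = 45.685°, D_min = 229.837°, rainbow angle = 49.837°.
Angular width = |53.987° − 49.837°| = 4.150°.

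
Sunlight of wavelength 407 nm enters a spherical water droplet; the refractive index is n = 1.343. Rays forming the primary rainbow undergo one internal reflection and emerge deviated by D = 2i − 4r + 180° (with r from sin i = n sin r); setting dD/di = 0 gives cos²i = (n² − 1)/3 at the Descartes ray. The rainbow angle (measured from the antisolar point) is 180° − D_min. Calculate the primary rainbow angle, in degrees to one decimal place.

40.6°

cos²i = (1.80365 − 1)/3 = 0.26788; i = arccos(0.51757) = 58.830°.
sin r = sin 58.830°/1.343 = 0.63711; r = 39.577°.
D_min = 2·58.830° − 4·39.577° + 180° = 139.354°.
Rainbow angle = 180° − D_min = 40.646°.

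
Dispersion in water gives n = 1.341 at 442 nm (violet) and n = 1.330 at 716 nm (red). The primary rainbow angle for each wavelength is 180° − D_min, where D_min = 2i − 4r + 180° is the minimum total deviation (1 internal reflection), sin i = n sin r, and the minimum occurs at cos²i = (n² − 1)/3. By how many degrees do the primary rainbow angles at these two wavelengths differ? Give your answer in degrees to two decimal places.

1.59°

At 442 nm (n = 1.341): cos²i = 0.26609 → i = 58.946°, r = 39.705°, D_min = 139.071°, rainbow angle = 40.929°.
At 716 nm (n = 1.330): cos²i = 0.25630 → i = 59.585°, r = 40.422°, D_min = 137.484°, rainbow angle = 42.516°.
Angular width = |40.929° − 42.516°| = 1.588°.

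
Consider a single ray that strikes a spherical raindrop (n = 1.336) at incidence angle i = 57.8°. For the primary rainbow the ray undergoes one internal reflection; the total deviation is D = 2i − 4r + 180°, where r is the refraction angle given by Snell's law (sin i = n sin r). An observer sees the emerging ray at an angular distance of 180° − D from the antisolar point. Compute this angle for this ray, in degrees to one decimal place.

41.6°

sin r = sin 57.8° / 1.336 = 0.8462/1.336 = 0.6334; r = 39.30°.
D = 2·57.8° − 4·39.30° + 180° = 115.60° − 157.20° + 180° = 138.40°.
Angle from antisolar point = 180° − D = 41.60°.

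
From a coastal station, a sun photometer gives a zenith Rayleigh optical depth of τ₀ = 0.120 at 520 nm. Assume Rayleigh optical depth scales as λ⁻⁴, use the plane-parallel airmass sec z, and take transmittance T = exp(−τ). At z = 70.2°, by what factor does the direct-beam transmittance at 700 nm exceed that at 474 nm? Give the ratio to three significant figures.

1.50

Airmass: sec 70.2° = 2.9521.
τ(700 nm) = 0.120 × (520/700)⁴ × 2.9521 = 0.120 × 0.3045 × 2.9521 = 0.1079.
τ(474 nm) = 0.120 × (520/474)⁴ × 2.9521 = 0.120 × 1.4484 × 2.9521 = 0.5131.
T(700)/T(474) = exp(τ_B − τ_A) = exp(0.4052) = 1.4997.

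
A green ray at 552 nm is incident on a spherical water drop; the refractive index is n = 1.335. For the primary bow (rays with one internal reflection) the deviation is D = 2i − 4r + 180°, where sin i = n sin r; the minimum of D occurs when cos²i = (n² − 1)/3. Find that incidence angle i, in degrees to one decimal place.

59.3°

cos²i = (1.335² − 1)/3 = (1.78222 − 1)/3 = 0.26074.
cos i = 0.51063, so i = 59.294°.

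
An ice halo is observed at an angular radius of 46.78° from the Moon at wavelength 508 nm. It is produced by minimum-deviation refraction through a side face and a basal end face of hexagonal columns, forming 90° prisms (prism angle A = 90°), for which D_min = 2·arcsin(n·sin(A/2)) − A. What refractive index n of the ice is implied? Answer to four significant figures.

1.315

Rearranging: n = sin((D_min + A)/2) / sin(A/2).
(D_min + A)/2 = (46.78° + 90°)/2 = 68.390°.
n = sin 68.390° / sin 45° = 0.9297 / 0.7071 = 1.3148.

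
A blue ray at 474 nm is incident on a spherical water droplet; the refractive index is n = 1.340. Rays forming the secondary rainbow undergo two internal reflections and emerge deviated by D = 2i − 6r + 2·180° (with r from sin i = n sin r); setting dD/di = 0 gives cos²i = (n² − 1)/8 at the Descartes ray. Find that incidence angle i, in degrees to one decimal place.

71.6°

cos²i = (1.340² − 1)/8 = (1.79560 − 1)/8 = 0.09945.
cos i = 0.31536, so i = 71.618°.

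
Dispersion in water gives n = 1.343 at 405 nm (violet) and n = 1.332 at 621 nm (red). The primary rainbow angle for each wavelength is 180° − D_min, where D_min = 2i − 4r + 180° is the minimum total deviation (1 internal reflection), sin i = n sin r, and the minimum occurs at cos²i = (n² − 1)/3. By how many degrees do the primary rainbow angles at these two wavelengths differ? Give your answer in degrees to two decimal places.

At 405 nm (n = 1.343): cos²i = 0.26788 → i = 58.830°, r = 39.577°, D_min = 139.354°, rainbow angle = 40.646°.
At 621 nm (n = 1.332): cos²i = 0.25807 → i = 59.469°, r = 40.290°, D_min = 137.776°, rainbow angle = 42.224°.
Angular width = |40.646° − 42.224°| = 1.578°.

1.58°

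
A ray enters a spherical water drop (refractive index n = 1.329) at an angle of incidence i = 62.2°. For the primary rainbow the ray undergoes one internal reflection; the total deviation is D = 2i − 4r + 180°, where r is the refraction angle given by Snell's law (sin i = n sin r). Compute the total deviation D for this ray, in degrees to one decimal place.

137.5°

sin r = sin 62.2° / 1.329 = 0.8846/1.329 = 0.6656; r = 41.73°.
D = 2·62.2° − 4·41.73° + 180° = 124.40° − 166.91° + 180° = 137.49°.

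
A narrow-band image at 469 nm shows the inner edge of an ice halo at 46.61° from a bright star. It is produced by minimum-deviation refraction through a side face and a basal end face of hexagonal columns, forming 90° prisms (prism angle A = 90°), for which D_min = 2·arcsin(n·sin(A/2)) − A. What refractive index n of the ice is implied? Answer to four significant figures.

1.314

Rearranging: n = sin((D_min + A)/2) / sin(A/2).
(D_min + A)/2 = (46.61° + 90°)/2 = 68.305°.
n = sin 68.305° / sin 45° = 0.9292 / 0.7071 = 1.3140.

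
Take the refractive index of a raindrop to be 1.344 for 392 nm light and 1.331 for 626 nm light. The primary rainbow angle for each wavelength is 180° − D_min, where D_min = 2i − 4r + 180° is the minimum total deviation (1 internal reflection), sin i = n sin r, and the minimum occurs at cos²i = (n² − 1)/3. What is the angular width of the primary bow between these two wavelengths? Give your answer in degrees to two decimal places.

At 392 nm (n = 1.344): cos²i = 0.26878 → i = 58.772°, r = 39.512°, D_min = 139.495°, rainbow angle = 40.505°.
At 626 nm (n = 1.331): cos²i = 0.25719 → i = 59.527°, r = 40.356°, D_min = 137.630°, rainbow angle = 42.370°.
Angular width = |40.505° − 42.370°| = 1.865°.

1.86°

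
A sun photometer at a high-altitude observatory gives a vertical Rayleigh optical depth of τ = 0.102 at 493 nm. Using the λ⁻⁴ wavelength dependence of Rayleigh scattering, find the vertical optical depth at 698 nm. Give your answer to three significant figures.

τ(698 nm) = τ(493 nm) × (493/698)⁴ = 0.102 × (0.7063)⁴ = 0.102 × 0.2489 = 0.0254.

0.0254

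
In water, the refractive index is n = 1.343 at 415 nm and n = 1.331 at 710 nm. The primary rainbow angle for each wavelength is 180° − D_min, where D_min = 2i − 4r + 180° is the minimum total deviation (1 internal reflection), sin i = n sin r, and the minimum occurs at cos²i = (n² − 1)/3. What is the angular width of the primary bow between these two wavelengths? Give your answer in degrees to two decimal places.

1.72°

At 415 nm (n = 1.343): cos²i = 0.26788 → i = 58.830°, r = 39.577°, D_min = 139.354°, rainbow angle = 40.646°.
At 710 nm (n = 1.331): cos²i = 0.25719 → i = 59.527°, r = 40.356°, D_min = 137.630°, rainbow angle = 42.370°.
Angular width = |40.646° − 42.370°| = 1.724°.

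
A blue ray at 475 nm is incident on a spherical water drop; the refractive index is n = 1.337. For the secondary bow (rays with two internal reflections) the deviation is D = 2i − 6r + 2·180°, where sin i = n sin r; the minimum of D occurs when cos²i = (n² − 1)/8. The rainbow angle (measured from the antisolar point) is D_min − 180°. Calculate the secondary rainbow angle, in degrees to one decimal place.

51.9°

cos²i = (1.78757 − 1)/8 = 0.09845; i = arccos(0.31376) = 71.714°.
sin r = sin 71.714°/1.337 = 0.71017; r = 45.249°.
D_min = 2·71.714° − 6·45.249° + 360° = 231.934°.
Rainbow angle = D_min − 180° = 51.934°.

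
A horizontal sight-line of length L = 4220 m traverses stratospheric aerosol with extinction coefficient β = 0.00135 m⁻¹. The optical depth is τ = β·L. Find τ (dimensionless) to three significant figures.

5.70

τ = β·L = 0.00135 × 4220 = 5.6970.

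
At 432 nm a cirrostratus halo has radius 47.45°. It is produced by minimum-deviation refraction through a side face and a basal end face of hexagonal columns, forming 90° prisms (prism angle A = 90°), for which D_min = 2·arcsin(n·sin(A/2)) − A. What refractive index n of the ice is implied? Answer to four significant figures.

1.318

Rearranging: n = sin((D_min + A)/2) / sin(A/2).
(D_min + A)/2 = (47.45° + 90°)/2 = 68.725°.
n = sin 68.725° / sin 45° = 0.9318 / 0.7071 = 1.3178.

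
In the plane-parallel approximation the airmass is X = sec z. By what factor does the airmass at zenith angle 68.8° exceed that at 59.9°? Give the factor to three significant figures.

1.39

X(68.8°)/X(59.9°) = sec 68.8° / sec 59.9° = cos 59.9° / cos 68.8° = 0.5015/0.3616 = 1.3868.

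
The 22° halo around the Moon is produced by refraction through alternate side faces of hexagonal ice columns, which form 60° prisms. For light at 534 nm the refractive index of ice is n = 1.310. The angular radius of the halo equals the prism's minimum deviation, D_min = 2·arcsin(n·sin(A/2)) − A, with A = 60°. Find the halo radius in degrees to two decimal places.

n·sin(A/2) = 1.310 × sin 30° = 1.310 × 0.5000 = 0.6550.
D_min = 2·arcsin(0.6550) − 60° = 2 × 40.920° − 60° = 21.839°.

21.84°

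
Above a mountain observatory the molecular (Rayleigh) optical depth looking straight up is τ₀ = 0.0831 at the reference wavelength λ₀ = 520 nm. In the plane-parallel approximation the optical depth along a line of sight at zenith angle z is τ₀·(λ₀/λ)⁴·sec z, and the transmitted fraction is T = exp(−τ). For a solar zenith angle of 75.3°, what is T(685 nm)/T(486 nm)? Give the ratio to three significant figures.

1.38

Airmass: sec 75.3° = 3.9408.
τ(685 nm) = 0.0831 × (520/685)⁴ × 3.9408 = 0.0831 × 0.3321 × 3.9408 = 0.1088.
τ(486 nm) = 0.0831 × (520/486)⁴ × 3.9408 = 0.0831 × 1.3106 × 3.9408 = 0.4292.
T(685)/T(486) = exp(τ_B − τ_A) = exp(0.3204) = 1.3777.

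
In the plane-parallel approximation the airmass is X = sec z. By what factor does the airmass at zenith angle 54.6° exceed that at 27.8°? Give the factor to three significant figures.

X(54.6°)/X(27.8°) = sec 54.6° / sec 27.8° = cos 27.8° / cos 54.6° = 0.8846/0.5793 = 1.5270.

1.53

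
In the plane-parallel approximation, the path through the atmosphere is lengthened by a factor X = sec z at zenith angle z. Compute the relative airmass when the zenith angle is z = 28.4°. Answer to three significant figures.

1.14

X = sec z = 1/cos 28.4° = 1/0.8796 = 1.1368.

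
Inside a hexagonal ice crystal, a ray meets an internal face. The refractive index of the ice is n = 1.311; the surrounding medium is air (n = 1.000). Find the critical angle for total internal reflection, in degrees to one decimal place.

49.7°

sin θ_c = n_air / n = 1.000 / 1.311 = 0.7628.
θ_c = arcsin(0.7628) = 49.71°.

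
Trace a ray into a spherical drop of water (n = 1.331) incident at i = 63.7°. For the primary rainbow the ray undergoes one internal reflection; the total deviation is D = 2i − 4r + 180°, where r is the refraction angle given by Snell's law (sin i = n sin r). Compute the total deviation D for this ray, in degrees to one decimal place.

138.0°

sin r = sin 63.7° / 1.331 = 0.8965/1.331 = 0.6735; r = 42.34°.
D = 2·63.7° − 4·42.34° + 180° = 127.40° − 169.36° + 180° = 138.04°.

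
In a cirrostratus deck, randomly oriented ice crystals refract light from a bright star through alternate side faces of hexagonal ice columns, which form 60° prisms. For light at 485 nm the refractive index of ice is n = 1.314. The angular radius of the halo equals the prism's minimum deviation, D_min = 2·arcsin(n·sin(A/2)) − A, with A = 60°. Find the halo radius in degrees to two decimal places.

22.14°

n·sin(A/2) = 1.314 × sin 30° = 1.314 × 0.5000 = 0.6570.
D_min = 2·arcsin(0.6570) − 60° = 2 × 41.071° − 60° = 22.143°.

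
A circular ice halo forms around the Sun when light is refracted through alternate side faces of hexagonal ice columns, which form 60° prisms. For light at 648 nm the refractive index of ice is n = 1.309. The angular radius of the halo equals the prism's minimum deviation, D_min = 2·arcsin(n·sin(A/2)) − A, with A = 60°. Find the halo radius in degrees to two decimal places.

21.76°

n·sin(A/2) = 1.309 × sin 30° = 1.309 × 0.5000 = 0.6545.
D_min = 2·arcsin(0.6545) − 60° = 2 × 40.882° − 60° = 21.763°.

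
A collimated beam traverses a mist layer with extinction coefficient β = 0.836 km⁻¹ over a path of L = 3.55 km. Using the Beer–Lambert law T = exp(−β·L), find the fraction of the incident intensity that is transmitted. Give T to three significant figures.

τ = β·L = 0.836 × 3.55 = 2.9678.
T = exp(−2.9678) = 0.0514.

0.0514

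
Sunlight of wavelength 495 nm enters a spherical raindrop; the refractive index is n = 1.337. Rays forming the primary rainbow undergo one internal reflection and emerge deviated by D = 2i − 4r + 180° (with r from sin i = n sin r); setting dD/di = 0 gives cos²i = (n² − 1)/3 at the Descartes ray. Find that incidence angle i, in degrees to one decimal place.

cos²i = (1.337² − 1)/3 = (1.78757 − 1)/3 = 0.26252.
cos i = 0.51237, so i = 59.178°.

59.2°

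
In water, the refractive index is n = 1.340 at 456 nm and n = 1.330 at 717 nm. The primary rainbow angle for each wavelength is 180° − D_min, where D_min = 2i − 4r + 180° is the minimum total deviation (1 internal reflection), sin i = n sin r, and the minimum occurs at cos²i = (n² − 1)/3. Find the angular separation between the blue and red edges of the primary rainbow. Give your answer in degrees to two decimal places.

At 456 nm (n = 1.340): cos²i = 0.26520 → i = 59.004°, r = 39.770°, D_min = 138.929°, rainbow angle = 41.071°.
At 717 nm (n = 1.330): cos²i = 0.25630 → i = 59.585°, r = 40.422°, D_min = 137.484°, rainbow angle = 42.516°.
Angular width = |41.071° − 42.516°| = 1.445°.

1.45°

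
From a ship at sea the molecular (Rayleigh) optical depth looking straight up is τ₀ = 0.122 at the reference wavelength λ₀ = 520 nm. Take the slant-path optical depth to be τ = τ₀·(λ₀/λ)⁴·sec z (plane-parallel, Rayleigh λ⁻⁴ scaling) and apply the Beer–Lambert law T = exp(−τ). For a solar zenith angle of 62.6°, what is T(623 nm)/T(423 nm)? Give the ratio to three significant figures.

1.61

Airmass: sec 62.6° = 2.1730.
τ(623 nm) = 0.122 × (520/623)⁴ × 2.1730 = 0.122 × 0.4854 × 2.1730 = 0.1287.
τ(423 nm) = 0.122 × (520/423)⁴ × 2.1730 = 0.122 × 2.2838 × 2.1730 = 0.6054.
T(623)/T(423) = exp(τ_B − τ_A) = exp(0.4768) = 1.6109.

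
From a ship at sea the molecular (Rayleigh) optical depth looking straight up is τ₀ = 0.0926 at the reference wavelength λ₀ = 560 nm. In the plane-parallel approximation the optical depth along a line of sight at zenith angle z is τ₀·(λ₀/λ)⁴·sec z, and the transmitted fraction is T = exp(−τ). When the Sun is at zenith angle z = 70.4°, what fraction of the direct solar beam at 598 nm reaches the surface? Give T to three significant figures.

0.809

sec 70.4° = 2.9811.
τ = 0.0926 × (560/598)⁴ × 2.9811 = 0.0926 × 0.7690 × 2.9811 = 0.2123.
T = exp(−0.2123) = 0.8087.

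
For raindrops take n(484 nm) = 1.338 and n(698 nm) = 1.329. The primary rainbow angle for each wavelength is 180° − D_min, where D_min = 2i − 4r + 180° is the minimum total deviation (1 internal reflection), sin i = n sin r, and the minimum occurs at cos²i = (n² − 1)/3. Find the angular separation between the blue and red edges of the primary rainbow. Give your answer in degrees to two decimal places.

1.31°

At 484 nm (n = 1.338): cos²i = 0.26341 → i = 59.120°, r = 39.899°, D_min = 138.643°, rainbow angle = 41.357°.
At 698 nm (n = 1.329): cos²i = 0.25541 → i = 59.643°, r = 40.487°, D_min = 137.337°, rainbow angle = 42.663°.
Angular width = |41.357° − 42.663°| = 1.307°.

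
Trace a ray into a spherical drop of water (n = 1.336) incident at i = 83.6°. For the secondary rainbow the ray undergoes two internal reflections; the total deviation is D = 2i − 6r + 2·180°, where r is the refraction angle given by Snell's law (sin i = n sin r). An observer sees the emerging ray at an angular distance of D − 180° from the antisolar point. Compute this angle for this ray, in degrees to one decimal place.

sin r = sin 83.6° / 1.336 = 0.9938/1.336 = 0.7438; r = 48.06°.
D = 2·83.6° − 6·48.06° + 2·180° = 167.20° − 288.36° + 360° = 238.84°.
Angle from antisolar point = D − 180° = 58.84°.

58.8°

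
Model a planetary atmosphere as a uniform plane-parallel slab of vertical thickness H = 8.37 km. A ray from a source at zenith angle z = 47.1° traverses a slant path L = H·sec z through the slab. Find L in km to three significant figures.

12.3 km

sec z = 1/cos 47.1° = 1.4690.
L = 8.37 × 1.4690 = 12.296 km.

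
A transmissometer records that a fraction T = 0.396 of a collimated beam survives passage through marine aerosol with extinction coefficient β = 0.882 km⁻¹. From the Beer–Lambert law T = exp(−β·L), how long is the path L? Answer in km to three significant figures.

1.05 km

Beer–Lambert: T = exp(−βL) ⇒ L = −ln(T)/β = −ln(0.396)/0.882 = 0.9263/0.882 = 1.05 km.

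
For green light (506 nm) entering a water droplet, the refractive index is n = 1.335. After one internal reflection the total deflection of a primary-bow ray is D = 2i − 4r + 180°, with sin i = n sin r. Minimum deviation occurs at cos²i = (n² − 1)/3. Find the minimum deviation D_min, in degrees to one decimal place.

138.2°

cos²i = (1.78222 − 1)/3 = 0.26074; i = arccos(0.51063) = 59.294°.
sin r = sin 59.294°/1.335 = 0.64405; r = 40.094°.
D_min = 2·59.294° − 4·40.094° + 180° = 138.212°.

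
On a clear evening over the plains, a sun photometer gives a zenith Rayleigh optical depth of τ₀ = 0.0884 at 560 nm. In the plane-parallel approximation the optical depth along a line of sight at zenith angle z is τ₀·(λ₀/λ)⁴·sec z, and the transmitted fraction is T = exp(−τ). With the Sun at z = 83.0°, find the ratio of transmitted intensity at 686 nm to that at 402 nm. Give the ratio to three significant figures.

11.1

Airmass: sec 83.0° = 8.2055.
τ(686 nm) = 0.0884 × (560/686)⁴ × 8.2055 = 0.0884 × 0.4441 × 8.2055 = 0.3221.
τ(402 nm) = 0.0884 × (560/402)⁴ × 8.2055 = 0.0884 × 3.7657 × 8.2055 = 2.7315.
T(686)/T(402) = exp(τ_B − τ_A) = exp(2.4094) = 11.1274.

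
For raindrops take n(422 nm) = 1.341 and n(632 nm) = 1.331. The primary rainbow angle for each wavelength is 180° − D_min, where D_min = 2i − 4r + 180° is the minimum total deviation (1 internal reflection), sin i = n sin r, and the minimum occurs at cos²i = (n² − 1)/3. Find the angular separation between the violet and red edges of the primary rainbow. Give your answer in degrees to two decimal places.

1.44°

At 422 nm (n = 1.341): cos²i = 0.26609 → i = 58.946°, r = 39.705°, D_min = 139.071°, rainbow angle = 40.929°.
At 632 nm (n = 1.331): cos²i = 0.25719 → i = 59.527°, r = 40.356°, D_min = 137.630°, rainbow angle = 42.370°.
Angular width = |40.929° − 42.370°| = 1.441°.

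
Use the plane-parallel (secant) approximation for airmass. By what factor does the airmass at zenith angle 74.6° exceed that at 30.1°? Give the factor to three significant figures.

3.26

X(74.6°)/X(30.1°) = sec 74.6° / sec 30.1° = cos 30.1° / cos 74.6° = 0.8652/0.2656 = 3.2579.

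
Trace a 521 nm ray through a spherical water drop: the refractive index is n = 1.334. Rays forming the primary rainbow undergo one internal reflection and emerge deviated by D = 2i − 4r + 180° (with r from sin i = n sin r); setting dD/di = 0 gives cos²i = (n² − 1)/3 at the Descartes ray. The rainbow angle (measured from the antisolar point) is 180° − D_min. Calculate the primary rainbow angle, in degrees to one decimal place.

41.9°

cos²i = (1.77956 − 1)/3 = 0.25985; i = arccos(0.50976) = 59.352°.
sin r = sin 59.352°/1.334 = 0.64492; r = 40.159°.
D_min = 2·59.352° − 4·40.159° + 180° = 138.067°.
Rainbow angle = 180° − D_min = 41.933°.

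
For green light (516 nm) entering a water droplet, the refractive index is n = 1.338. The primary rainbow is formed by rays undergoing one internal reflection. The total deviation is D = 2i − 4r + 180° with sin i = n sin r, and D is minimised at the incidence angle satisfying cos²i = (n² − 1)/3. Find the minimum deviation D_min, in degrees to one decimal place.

138.6°

cos²i = (1.79024 − 1)/3 = 0.26341; i = arccos(0.51324) = 59.120°.
sin r = sin 59.120°/1.338 = 0.64144; r = 39.899°.
D_min = 2·59.120° − 4·39.899° + 180° = 138.643°.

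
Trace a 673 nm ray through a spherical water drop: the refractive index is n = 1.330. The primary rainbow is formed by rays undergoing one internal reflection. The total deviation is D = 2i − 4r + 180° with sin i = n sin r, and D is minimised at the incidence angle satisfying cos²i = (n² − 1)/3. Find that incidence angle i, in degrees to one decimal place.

cos²i = (1.330² − 1)/3 = (1.76890 − 1)/3 = 0.25630.
cos i = 0.50626, so i = 59.585°.

59.6°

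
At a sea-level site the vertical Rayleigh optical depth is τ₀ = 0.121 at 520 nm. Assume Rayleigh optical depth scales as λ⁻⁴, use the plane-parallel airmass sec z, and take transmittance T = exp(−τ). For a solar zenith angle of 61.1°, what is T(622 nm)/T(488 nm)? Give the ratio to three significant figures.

Airmass: sec 61.1° = 2.0692.
τ(622 nm) = 0.121 × (520/622)⁴ × 2.0692 = 0.121 × 0.4885 × 2.0692 = 0.1223.
τ(488 nm) = 0.121 × (520/488)⁴ × 2.0692 = 0.121 × 1.2892 × 2.0692 = 0.3228.
T(622)/T(488) = exp(τ_B − τ_A) = exp(0.2005) = 1.2220.

1.22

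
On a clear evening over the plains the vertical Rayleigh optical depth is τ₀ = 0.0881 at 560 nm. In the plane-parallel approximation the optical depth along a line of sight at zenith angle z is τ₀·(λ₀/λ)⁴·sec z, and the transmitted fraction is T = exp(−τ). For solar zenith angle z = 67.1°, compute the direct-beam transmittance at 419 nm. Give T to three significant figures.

sec 67.1° = 2.5699.
τ = 0.0881 × (560/419)⁴ × 2.5699 = 0.0881 × 3.1908 × 2.5699 = 0.7224.
T = exp(−0.7224) = 0.4856.

0.486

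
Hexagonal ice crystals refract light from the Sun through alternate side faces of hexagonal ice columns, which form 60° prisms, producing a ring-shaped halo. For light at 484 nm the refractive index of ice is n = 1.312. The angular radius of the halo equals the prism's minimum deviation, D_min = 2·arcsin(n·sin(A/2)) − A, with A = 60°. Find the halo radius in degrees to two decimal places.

n·sin(A/2) = 1.312 × sin 30° = 1.312 × 0.5000 = 0.6560.
D_min = 2·arcsin(0.6560) − 60° = 2 × 40.996° − 60° = 21.991°.

21.99°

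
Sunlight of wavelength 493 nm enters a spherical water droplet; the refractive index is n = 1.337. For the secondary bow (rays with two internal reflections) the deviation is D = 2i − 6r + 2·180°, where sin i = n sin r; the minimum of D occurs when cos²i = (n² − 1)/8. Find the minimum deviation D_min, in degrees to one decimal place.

cos²i = (1.78757 − 1)/8 = 0.09845; i = arccos(0.31376) = 71.714°.
sin r = sin 71.714°/1.337 = 0.71017; r = 45.249°.
D_min = 2·71.714° − 6·45.249° + 360° = 231.934°.

231.9°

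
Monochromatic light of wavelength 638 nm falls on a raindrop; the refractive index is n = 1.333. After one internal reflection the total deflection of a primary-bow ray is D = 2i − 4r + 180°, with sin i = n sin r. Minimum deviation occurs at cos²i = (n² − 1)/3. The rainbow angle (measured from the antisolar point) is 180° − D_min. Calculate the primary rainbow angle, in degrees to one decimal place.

cos²i = (1.77689 − 1)/3 = 0.25896; i = arccos(0.50888) = 59.410°.
sin r = sin 59.410°/1.333 = 0.64579; r = 40.225°.
D_min = 2·59.410° − 4·40.225° + 180° = 137.922°.
Rainbow angle = 180° − D_min = 42.078°.

42.1°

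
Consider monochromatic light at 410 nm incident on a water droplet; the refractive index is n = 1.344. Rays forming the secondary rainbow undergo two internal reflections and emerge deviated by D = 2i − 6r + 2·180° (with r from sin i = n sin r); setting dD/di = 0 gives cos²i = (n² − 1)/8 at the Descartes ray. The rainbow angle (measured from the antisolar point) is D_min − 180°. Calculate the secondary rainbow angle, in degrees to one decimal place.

cos²i = (1.80634 − 1)/8 = 0.10079; i = arccos(0.31748) = 71.490°.
sin r = sin 71.490°/1.344 = 0.70555; r = 44.874°.
D_min = 2·71.490° − 6·44.874° + 360° = 233.733°.
Rainbow angle = D_min − 180° = 53.733°.

53.7°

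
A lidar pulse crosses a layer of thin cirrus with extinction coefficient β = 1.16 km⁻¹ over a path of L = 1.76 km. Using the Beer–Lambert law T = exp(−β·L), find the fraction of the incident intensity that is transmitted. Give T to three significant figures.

τ = β·L = 1.16 × 1.76 = 2.0416.
T = exp(−2.0416) = 0.1298.

0.130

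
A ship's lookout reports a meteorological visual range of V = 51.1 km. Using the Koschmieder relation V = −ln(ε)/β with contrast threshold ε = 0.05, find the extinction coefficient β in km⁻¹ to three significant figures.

β = −ln(0.05) / V = 2.996 / 51.1 = 0.0586 km⁻¹.

0.0586 km⁻¹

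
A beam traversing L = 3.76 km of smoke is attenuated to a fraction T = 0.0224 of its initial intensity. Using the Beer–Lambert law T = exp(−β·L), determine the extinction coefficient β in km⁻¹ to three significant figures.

Beer–Lambert: T = exp(−βL) ⇒ β = −ln(T)/L = −ln(0.0224)/3.76 = 3.7987/3.76 = 1.01 km⁻¹.

1.01 km⁻¹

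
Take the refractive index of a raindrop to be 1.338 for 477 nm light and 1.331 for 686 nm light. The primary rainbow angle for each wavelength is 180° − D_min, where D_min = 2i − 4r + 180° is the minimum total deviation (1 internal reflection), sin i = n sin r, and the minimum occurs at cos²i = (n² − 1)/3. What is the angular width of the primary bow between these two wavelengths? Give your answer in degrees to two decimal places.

At 477 nm (n = 1.338): cos²i = 0.26341 → i = 59.120°, r = 39.899°, D_min = 138.643°, rainbow angle = 41.357°.
At 686 nm (n = 1.331): cos²i = 0.25719 → i = 59.527°, r = 40.356°, D_min = 137.630°, rainbow angle = 42.370°.
Angular width = |41.357° − 42.370°| = 1.013°.

1.01°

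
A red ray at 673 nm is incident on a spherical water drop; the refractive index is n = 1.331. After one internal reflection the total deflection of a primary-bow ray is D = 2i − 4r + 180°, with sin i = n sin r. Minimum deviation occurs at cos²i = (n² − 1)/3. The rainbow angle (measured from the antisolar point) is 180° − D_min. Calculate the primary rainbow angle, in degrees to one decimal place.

42.4°

cos²i = (1.77156 − 1)/3 = 0.25719; i = arccos(0.50714) = 59.527°.
sin r = sin 59.527°/1.331 = 0.64753; r = 40.356°.
D_min = 2·59.527° − 4·40.356° + 180° = 137.630°.
Rainbow angle = 180° − D_min = 42.370°.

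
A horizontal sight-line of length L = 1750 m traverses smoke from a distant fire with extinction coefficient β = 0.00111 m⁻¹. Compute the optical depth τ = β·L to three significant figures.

1.94

τ = β·L = 0.00111 × 1750 = 1.9425.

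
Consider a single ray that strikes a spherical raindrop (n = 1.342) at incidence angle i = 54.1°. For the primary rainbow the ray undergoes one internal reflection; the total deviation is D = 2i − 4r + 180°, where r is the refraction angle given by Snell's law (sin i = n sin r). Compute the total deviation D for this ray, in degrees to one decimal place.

sin r = sin 54.1° / 1.342 = 0.8100/1.342 = 0.6036; r = 37.13°.
D = 2·54.1° − 4·37.13° + 180° = 108.20° − 148.51° + 180° = 139.69°.

139.7°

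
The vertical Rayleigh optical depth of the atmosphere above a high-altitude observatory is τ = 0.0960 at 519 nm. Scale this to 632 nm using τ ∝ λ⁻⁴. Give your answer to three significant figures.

0.0437

τ(632 nm) = τ(519 nm) × (519/632)⁴ = 0.0960 × (0.8212)⁴ = 0.0960 × 0.4548 = 0.0437.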